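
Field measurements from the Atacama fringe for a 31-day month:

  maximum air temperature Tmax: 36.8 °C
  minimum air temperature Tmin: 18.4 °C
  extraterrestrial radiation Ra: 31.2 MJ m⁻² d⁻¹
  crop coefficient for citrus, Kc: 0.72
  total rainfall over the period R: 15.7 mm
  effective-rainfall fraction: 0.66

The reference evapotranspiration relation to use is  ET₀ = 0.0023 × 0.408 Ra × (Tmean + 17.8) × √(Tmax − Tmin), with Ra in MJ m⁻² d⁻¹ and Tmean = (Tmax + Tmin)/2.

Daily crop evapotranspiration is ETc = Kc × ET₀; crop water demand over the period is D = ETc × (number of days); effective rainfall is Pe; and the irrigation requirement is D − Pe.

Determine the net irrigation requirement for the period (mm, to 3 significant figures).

117 mm

Tmean = (36.8 + 18.4)/2 = 27.60 °C
0.408 Ra = 0.408 × 31.2 = 12.7296 mm/d equivalent
ET₀ = 0.0023 × 12.7296 × (27.60 + 17.8) × √18.4 = 0.0023 × 12.7296 × 45.40 × 4.2895 = 5.7017 mm/d
ETc = Kc × ET₀ = 0.72 × 5.7017 = 4.1052 mm/d
Crop demand D = ETc × 31 d = 4.1052 × 31 = 127.261 mm
Pe = 0.66 × 15.7 = 10.362 mm
D − Pe = 127.261 − 10.362 = 116.899 mm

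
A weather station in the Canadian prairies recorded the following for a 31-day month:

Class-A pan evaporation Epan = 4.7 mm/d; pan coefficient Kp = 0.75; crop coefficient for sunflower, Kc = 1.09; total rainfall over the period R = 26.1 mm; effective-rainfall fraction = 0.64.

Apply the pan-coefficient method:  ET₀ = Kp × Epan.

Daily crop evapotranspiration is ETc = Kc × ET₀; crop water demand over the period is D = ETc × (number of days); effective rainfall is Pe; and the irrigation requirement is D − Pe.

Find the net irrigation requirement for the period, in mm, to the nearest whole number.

102 mm

ET₀ = 0.75 × 4.7 = 3.5250 mm/d
ETc = Kc × ET₀ = 1.09 × 3.5250 = 3.8423 mm/d
Crop demand D = ETc × 31 d = 3.8423 × 31 = 119.111 mm
Pe = 0.64 × 26.1 = 16.704 mm
D − Pe = 119.111 − 16.704 = 102.407 mm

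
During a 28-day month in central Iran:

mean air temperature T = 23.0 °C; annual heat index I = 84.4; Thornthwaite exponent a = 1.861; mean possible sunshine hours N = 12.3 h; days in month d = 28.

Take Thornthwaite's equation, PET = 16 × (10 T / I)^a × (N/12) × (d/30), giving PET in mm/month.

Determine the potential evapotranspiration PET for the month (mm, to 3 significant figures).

10T/I = 10 × 23.0 / 84.4 = 2.7251
(10T/I)^a = 2.7251^1.861 = 6.4602
Uncorrected PET = 16 × 6.4602 = 103.363 mm
Correction = (N/12)(d/30) = (12.3/12)(28/30) = 0.9567
PET = 103.363 × 0.9567 = 98.887 mm/month

98.9 mm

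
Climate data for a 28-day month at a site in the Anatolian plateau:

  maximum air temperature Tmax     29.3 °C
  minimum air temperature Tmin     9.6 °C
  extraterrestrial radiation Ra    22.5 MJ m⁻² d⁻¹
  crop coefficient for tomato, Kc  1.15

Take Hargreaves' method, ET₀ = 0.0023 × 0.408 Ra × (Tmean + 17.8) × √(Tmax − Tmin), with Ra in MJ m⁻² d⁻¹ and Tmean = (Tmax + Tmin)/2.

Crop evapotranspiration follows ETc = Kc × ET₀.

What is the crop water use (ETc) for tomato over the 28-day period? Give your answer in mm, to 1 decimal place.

112.4 mm

Tmean = (29.3 + 9.6)/2 = 19.45 °C
0.408 Ra = 0.408 × 22.5 = 9.1800 mm/d equivalent
ET₀ = 0.0023 × 9.1800 × (19.45 + 17.8) × √19.7 = 0.0023 × 9.1800 × 37.25 × 4.4385 = 3.4909 mm/d
ETc = Kc × ET₀ = 1.15 × 3.4909 = 4.0145 mm/d
Over 28 days: 4.0145 × 28 = 112.406 mm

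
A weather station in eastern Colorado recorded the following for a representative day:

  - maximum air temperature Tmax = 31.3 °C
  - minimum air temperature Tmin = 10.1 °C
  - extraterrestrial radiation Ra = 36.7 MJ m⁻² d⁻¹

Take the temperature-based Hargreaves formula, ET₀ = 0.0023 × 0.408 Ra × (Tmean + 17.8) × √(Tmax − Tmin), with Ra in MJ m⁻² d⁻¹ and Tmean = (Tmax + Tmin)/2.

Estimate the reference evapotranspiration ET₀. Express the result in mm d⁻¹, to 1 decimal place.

6.1 mm d⁻¹

Tmean = (31.3 + 10.1)/2 = 20.70 °C
0.408 Ra = 0.408 × 36.7 = 14.9736 mm/d equivalent
ET₀ = 0.0023 × 14.9736 × (20.70 + 17.8) × √21.2 = 0.0023 × 14.9736 × 38.50 × 4.6043 = 6.1049 mm/d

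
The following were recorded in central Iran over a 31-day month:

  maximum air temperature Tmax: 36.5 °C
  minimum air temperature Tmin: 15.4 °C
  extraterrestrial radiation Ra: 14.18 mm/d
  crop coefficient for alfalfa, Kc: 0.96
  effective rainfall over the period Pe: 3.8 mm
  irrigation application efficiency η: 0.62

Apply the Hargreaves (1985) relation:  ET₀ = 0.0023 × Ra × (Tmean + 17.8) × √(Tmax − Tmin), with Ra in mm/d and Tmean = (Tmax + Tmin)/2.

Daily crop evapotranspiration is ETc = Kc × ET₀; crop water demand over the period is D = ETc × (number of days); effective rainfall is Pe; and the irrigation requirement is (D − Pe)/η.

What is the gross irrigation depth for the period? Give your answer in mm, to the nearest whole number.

308 mm

Tmean = (36.5 + 15.4)/2 = 25.95 °C
ET₀ = 0.0023 × 14.18 × (25.95 + 17.8) × √21.1 = 0.0023 × 14.18 × 43.75 × 4.5935 = 6.5543 mm/d
ETc = Kc × ET₀ = 0.96 × 6.5543 = 6.2921 mm/d
Crop demand D = ETc × 31 d = 6.2921 × 31 = 195.055 mm
D − Pe = 195.055 − 3.8 = 191.255 mm
Gross irrigation = 191.255 / 0.62 = 308.476 mm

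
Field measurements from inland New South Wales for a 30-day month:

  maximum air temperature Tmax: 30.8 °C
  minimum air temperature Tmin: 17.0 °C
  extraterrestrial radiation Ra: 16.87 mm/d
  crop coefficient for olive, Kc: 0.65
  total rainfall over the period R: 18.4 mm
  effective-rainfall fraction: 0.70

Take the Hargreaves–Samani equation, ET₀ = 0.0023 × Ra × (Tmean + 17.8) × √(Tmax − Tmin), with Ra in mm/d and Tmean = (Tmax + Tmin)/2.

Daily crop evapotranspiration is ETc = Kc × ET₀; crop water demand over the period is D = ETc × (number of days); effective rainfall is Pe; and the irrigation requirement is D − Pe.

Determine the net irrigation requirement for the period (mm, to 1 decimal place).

104.3 mm

Tmean = (30.8 + 17.0)/2 = 23.90 °C
ET₀ = 0.0023 × 16.87 × (23.90 + 17.8) × √13.8 = 0.0023 × 16.87 × 41.70 × 3.7148 = 6.0106 mm/d
ETc = Kc × ET₀ = 0.65 × 6.0106 = 3.9069 mm/d
Crop demand D = ETc × 30 d = 3.9069 × 30 = 117.207 mm
Pe = 0.70 × 18.4 = 12.880 mm
D − Pe = 117.207 − 12.880 = 104.327 mm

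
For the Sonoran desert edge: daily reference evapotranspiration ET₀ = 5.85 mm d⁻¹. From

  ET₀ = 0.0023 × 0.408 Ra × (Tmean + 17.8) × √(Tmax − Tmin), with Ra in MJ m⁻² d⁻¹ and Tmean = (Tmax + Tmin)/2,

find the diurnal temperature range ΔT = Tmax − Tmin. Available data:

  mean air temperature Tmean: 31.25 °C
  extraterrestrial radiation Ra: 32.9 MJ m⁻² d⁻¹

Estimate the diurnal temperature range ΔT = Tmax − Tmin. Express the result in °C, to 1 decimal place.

14.9 °C

√ΔT = ET₀ / [0.0023 × 0.408 × Ra × (Tmean+17.8)] = 5.85 / (0.0023 × 13.4232 × 49.05) = 3.8631
ΔT = 3.8631² = 14.924 °C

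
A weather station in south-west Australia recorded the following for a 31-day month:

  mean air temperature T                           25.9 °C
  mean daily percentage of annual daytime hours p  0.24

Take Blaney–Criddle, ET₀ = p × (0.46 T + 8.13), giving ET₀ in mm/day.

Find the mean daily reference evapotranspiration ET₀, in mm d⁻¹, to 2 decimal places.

4.81 mm d⁻¹

ET₀ = 0.24 × (0.46 × 25.9 + 8.13) = 0.24 × 20.044 = 4.8106 mm/d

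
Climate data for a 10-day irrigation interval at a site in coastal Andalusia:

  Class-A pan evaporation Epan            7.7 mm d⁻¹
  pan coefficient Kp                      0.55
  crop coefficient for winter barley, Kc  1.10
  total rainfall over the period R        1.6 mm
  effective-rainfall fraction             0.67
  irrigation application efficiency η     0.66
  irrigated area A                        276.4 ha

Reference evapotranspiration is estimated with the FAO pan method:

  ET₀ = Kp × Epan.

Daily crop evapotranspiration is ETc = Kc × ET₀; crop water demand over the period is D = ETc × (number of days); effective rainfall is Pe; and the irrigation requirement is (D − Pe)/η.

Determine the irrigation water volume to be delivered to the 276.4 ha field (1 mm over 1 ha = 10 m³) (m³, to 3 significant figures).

ET₀ = 0.55 × 7.7 = 4.2350 mm/d
ETc = Kc × ET₀ = 1.10 × 4.2350 = 4.6585 mm/d
Crop demand D = ETc × 10 d = 4.6585 × 10 = 46.585 mm
Pe = 0.67 × 1.6 = 1.072 mm
D − Pe = 46.585 − 1.072 = 45.513 mm
Gross irrigation = 45.513 / 0.66 = 68.959 mm
Volume = 68.959 mm × 276.4 ha × 10 = 190602.7 m³

191000 m³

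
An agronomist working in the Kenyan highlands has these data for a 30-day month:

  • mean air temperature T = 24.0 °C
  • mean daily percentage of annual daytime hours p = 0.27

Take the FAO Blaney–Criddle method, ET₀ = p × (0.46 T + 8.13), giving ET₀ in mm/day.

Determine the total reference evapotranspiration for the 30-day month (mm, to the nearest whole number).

ET₀ = 0.27 × (0.46 × 24.0 + 8.13) = 0.27 × 19.170 = 5.1759 mm/d
Monthly total = 5.1759 × 30 = 155.277 mm

155 mm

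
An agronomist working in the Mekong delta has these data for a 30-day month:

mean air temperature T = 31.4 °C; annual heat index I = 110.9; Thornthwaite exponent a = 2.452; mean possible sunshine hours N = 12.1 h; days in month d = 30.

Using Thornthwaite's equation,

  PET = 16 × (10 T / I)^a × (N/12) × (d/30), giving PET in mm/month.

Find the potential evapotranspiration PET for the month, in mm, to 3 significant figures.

10T/I = 10 × 31.4 / 110.9 = 2.8314
(10T/I)^a = 2.8314^2.452 = 12.8324
Uncorrected PET = 16 × 12.8324 = 205.318 mm
Correction = (N/12)(d/30) = (12.1/12)(30/30) = 1.0083
PET = 205.318 × 1.0083 = 207.022 mm/month

207 mm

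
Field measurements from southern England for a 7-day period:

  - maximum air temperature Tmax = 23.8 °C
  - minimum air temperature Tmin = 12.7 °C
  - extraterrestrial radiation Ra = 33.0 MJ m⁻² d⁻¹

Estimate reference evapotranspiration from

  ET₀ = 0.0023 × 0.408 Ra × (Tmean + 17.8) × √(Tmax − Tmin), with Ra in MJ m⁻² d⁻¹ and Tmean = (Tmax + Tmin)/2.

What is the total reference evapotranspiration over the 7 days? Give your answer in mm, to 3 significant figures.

26.0 mm

Tmean = (23.8 + 12.7)/2 = 18.25 °C
0.408 Ra = 0.408 × 33.0 = 13.4640 mm/d equivalent
ET₀ = 0.0023 × 13.4640 × (18.25 + 17.8) × √11.1 = 0.0023 × 13.4640 × 36.05 × 3.3317 = 3.7194 mm/d
Over 7 days: 3.7194 × 7 = 26.036 mm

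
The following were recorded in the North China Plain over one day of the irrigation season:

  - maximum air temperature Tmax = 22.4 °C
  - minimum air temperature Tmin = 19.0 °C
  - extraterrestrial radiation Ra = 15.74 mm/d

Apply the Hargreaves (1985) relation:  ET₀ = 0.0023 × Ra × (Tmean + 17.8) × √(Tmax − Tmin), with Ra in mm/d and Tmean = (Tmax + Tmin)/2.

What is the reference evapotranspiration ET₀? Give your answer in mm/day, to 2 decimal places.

Tmean = (22.4 + 19.0)/2 = 20.70 °C
ET₀ = 0.0023 × 15.74 × (20.70 + 17.8) × √3.4 = 0.0023 × 15.74 × 38.50 × 1.8439 = 2.5700 mm/d

2.57 mm/day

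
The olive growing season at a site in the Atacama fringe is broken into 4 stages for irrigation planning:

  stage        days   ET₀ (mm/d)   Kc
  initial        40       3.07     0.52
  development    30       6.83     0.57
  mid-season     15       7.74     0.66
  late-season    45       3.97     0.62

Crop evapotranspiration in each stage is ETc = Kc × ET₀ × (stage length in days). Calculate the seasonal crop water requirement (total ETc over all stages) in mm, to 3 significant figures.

initial: 0.52 × 3.07 × 40 = 63.86 mm
development: 0.57 × 6.83 × 30 = 116.79 mm
mid-season: 0.66 × 7.74 × 15 = 76.63 mm
late-season: 0.62 × 3.97 × 45 = 110.76 mm
Seasonal total = 368.04 mm

368 mm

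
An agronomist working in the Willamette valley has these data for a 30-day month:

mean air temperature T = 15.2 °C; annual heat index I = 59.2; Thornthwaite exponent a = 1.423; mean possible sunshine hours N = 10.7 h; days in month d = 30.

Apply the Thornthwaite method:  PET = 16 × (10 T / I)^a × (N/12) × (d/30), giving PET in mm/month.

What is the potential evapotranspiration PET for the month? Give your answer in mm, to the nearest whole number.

10T/I = 10 × 15.2 / 59.2 = 2.5676
(10T/I)^a = 2.5676^1.423 = 3.8261
Uncorrected PET = 16 × 3.8261 = 61.218 mm
Correction = (N/12)(d/30) = (10.7/12)(30/30) = 0.8917
PET = 61.218 × 0.8917 = 54.588 mm/month

55 mm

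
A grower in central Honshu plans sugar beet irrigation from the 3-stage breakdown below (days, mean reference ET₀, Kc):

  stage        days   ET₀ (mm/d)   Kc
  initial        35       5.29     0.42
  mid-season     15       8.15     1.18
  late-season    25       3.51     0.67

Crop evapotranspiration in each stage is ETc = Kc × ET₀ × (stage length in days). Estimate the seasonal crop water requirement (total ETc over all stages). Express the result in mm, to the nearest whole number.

initial: 0.42 × 5.29 × 35 = 77.76 mm
mid-season: 1.18 × 8.15 × 15 = 144.26 mm
late-season: 0.67 × 3.51 × 25 = 58.79 mm
Seasonal total = 280.81 mm

281 mm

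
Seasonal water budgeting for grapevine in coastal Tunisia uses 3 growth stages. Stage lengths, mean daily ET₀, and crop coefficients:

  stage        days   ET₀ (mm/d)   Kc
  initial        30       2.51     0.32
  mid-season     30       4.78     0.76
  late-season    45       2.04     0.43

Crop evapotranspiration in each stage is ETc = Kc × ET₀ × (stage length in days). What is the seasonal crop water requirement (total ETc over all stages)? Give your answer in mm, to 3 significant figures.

173 mm

initial: 0.32 × 2.51 × 30 = 24.10 mm
mid-season: 0.76 × 4.78 × 30 = 108.98 mm
late-season: 0.43 × 2.04 × 45 = 39.47 mm
Seasonal total = 172.55 mm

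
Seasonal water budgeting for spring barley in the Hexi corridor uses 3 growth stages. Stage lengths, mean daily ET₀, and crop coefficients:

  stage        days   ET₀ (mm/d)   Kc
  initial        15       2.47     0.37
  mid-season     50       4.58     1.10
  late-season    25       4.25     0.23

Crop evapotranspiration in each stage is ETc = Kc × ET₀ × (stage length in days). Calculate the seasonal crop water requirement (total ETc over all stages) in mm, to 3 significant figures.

initial: 0.37 × 2.47 × 15 = 13.71 mm
mid-season: 1.10 × 4.58 × 50 = 251.90 mm
late-season: 0.23 × 4.25 × 25 = 24.44 mm
Seasonal total = 290.05 mm

290 mm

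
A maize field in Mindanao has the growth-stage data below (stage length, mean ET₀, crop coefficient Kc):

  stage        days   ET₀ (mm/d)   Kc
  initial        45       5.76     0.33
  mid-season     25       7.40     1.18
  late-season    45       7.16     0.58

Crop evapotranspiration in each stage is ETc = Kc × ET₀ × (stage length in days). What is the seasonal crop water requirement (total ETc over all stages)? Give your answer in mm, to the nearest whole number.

initial: 0.33 × 5.76 × 45 = 85.54 mm
mid-season: 1.18 × 7.40 × 25 = 218.30 mm
late-season: 0.58 × 7.16 × 45 = 186.88 mm
Seasonal total = 490.72 mm

491 mm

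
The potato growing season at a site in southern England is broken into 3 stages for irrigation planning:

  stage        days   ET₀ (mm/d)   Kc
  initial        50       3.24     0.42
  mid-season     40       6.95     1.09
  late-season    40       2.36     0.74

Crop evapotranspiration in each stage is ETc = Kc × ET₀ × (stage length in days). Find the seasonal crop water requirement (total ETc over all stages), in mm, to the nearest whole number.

initial: 0.42 × 3.24 × 50 = 68.04 mm
mid-season: 1.09 × 6.95 × 40 = 303.02 mm
late-season: 0.74 × 2.36 × 40 = 69.86 mm
Seasonal total = 440.92 mm

441 mm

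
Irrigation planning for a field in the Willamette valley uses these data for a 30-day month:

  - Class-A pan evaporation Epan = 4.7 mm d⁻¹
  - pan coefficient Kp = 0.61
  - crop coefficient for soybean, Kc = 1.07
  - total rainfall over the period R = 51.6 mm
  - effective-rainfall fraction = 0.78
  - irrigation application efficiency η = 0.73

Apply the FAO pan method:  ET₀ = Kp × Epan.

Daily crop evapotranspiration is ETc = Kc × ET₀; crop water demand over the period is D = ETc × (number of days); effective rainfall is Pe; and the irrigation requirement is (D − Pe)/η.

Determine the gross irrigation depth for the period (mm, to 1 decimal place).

ET₀ = 0.61 × 4.7 = 2.8670 mm/d
ETc = Kc × ET₀ = 1.07 × 2.8670 = 3.0677 mm/d
Crop demand D = ETc × 30 d = 3.0677 × 30 = 92.031 mm
Pe = 0.78 × 51.6 = 40.248 mm
D − Pe = 92.031 − 40.248 = 51.783 mm
Gross irrigation = 51.783 / 0.73 = 70.936 mm

70.9 mm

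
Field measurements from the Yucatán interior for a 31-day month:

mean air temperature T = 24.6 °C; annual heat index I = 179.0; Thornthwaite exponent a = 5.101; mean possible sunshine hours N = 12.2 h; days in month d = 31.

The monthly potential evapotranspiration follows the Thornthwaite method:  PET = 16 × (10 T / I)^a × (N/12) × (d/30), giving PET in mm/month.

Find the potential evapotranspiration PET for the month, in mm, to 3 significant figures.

10T/I = 10 × 24.6 / 179.0 = 1.3743
(10T/I)^a = 1.3743^5.101 = 5.0624
Uncorrected PET = 16 × 5.0624 = 80.998 mm
Correction = (N/12)(d/30) = (12.2/12)(31/30) = 1.0506
PET = 80.998 × 1.0506 = 85.096 mm/month

85.1 mm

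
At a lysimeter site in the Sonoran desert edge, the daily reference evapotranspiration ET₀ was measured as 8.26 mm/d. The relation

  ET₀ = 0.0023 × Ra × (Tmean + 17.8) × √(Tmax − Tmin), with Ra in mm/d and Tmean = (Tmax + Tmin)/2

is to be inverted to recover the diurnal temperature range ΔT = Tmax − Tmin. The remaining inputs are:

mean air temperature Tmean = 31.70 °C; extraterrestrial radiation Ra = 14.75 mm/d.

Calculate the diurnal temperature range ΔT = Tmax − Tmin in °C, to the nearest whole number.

√ΔT = ET₀ / [0.0023 × Ra × (Tmean+17.8)] = 8.26 / (0.0023 × 14.75 × 49.50) = 4.9188
ΔT = 4.9188² = 24.195 °C

24 °C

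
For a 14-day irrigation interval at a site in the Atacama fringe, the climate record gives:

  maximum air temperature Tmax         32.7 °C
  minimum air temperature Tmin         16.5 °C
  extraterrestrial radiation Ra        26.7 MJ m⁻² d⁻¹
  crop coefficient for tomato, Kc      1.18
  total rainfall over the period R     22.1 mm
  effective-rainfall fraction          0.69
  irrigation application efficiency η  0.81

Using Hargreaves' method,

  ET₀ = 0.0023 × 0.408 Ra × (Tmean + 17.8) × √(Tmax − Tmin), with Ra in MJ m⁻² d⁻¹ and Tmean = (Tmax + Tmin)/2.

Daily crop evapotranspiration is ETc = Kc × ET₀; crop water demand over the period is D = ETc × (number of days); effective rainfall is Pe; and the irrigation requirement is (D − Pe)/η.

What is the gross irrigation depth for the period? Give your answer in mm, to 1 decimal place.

Tmean = (32.7 + 16.5)/2 = 24.60 °C
0.408 Ra = 0.408 × 26.7 = 10.8936 mm/d equivalent
ET₀ = 0.0023 × 10.8936 × (24.60 + 17.8) × √16.2 = 0.0023 × 10.8936 × 42.40 × 4.0249 = 4.2758 mm/d
ETc = Kc × ET₀ = 1.18 × 4.2758 = 5.0454 mm/d
Crop demand D = ETc × 14 d = 5.0454 × 14 = 70.636 mm
Pe = 0.69 × 22.1 = 15.249 mm
D − Pe = 70.636 − 15.249 = 55.387 mm
Gross irrigation = 55.387 / 0.81 = 68.379 mm

68.4 mm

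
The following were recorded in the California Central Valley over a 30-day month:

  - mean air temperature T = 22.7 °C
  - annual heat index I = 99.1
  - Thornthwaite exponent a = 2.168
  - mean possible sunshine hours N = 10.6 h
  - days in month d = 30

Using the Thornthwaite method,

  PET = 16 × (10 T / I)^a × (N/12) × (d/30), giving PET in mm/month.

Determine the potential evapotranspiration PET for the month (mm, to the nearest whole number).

85 mm

10T/I = 10 × 22.7 / 99.1 = 2.2906
(10T/I)^a = 2.2906^2.168 = 6.0307
Uncorrected PET = 16 × 6.0307 = 96.491 mm
Correction = (N/12)(d/30) = (10.6/12)(30/30) = 0.8833
PET = 96.491 × 0.8833 = 85.231 mm/month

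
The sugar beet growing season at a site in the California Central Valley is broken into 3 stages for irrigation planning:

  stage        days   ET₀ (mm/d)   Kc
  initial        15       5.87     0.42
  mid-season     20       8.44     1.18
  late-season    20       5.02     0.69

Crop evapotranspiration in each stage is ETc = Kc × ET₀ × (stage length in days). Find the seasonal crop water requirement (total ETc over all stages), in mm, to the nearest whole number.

305 mm

initial: 0.42 × 5.87 × 15 = 36.98 mm
mid-season: 1.18 × 8.44 × 20 = 199.18 mm
late-season: 0.69 × 5.02 × 20 = 69.28 mm
Seasonal total = 305.44 mm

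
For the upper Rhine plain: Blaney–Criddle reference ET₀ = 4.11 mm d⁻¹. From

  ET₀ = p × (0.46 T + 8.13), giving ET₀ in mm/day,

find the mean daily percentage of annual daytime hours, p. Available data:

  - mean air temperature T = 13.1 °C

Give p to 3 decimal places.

p = ET₀ / (0.46 T + 8.13) = 4.11 / (0.46 × 13.1 + 8.13) = 4.11 / 14.156 = 0.2903

0.290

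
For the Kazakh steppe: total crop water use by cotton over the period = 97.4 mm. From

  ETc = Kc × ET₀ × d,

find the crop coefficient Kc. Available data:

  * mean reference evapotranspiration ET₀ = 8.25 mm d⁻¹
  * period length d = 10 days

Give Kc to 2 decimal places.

1.18

ETc = Kc × ET₀ × d  ⇒  Kc = ETc / (ET₀ × d)
Kc = 97.4 / (8.25 × 10) = 97.4 / 82.50 = 1.1806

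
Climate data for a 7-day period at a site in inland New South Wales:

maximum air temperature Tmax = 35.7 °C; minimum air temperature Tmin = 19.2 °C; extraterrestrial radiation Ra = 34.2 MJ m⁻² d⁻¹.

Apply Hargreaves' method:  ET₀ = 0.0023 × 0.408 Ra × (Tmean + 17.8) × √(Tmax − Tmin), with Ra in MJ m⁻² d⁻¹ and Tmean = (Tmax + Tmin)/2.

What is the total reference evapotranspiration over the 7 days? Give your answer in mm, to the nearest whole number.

Tmean = (35.7 + 19.2)/2 = 27.45 °C
0.408 Ra = 0.408 × 34.2 = 13.9536 mm/d equivalent
ET₀ = 0.0023 × 13.9536 × (27.45 + 17.8) × √16.5 = 0.0023 × 13.9536 × 45.25 × 4.0620 = 5.8989 mm/d
Over 7 days: 5.8989 × 7 = 41.292 mm

41 mm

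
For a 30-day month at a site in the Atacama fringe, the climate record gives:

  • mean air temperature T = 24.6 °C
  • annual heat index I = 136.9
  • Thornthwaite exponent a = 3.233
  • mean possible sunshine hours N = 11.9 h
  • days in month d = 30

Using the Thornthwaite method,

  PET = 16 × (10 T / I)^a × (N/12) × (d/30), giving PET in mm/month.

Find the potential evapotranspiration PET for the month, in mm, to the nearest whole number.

10T/I = 10 × 24.6 / 136.9 = 1.7969
(10T/I)^a = 1.7969^3.233 = 6.6508
Uncorrected PET = 16 × 6.6508 = 106.413 mm
Correction = (N/12)(d/30) = (11.9/12)(30/30) = 0.9917
PET = 106.413 × 0.9917 = 105.530 mm/month

106 mm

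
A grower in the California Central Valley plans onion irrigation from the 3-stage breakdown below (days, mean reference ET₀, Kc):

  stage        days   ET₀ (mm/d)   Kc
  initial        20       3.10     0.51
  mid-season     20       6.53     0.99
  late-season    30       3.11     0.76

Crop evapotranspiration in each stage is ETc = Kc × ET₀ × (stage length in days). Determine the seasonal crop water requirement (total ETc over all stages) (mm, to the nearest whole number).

initial: 0.51 × 3.10 × 20 = 31.62 mm
mid-season: 0.99 × 6.53 × 20 = 129.29 mm
late-season: 0.76 × 3.11 × 30 = 70.91 mm
Seasonal total = 231.82 mm

232 mm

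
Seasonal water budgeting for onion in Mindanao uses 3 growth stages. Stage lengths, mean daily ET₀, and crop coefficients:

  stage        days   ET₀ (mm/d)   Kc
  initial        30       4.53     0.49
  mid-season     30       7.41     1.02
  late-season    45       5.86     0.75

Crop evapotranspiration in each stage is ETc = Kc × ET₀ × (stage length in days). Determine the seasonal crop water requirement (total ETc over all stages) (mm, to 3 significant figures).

initial: 0.49 × 4.53 × 30 = 66.59 mm
mid-season: 1.02 × 7.41 × 30 = 226.75 mm
late-season: 0.75 × 5.86 × 45 = 197.78 mm
Seasonal total = 491.12 mm

491 mm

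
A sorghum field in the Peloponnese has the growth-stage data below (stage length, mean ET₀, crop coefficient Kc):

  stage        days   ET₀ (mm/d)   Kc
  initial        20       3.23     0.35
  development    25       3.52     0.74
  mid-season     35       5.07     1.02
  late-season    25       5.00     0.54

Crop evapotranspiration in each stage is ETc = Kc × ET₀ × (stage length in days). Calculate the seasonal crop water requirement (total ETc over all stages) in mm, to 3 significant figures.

initial: 0.35 × 3.23 × 20 = 22.61 mm
development: 0.74 × 3.52 × 25 = 65.12 mm
mid-season: 1.02 × 5.07 × 35 = 181.00 mm
late-season: 0.54 × 5.00 × 25 = 67.50 mm
Seasonal total = 336.23 mm

336 mm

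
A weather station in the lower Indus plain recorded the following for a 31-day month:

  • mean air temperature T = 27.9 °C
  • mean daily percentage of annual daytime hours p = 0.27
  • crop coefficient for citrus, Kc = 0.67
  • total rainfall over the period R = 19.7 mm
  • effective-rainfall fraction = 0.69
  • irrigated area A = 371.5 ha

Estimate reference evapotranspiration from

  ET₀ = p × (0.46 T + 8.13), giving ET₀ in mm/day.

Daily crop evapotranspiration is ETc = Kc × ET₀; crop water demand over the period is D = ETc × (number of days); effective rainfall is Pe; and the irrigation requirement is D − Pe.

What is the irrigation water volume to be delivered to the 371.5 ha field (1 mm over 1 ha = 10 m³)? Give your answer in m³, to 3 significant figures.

ET₀ = 0.27 × (0.46 × 27.9 + 8.13) = 0.27 × 20.964 = 5.6603 mm/d
ETc = Kc × ET₀ = 0.67 × 5.6603 = 3.7924 mm/d
Crop demand D = ETc × 31 d = 3.7924 × 31 = 117.564 mm
Pe = 0.69 × 19.7 = 13.593 mm
D − Pe = 117.564 − 13.593 = 103.971 mm
Volume = 103.971 mm × 371.5 ha × 10 = 386252.3 m³

386000 m³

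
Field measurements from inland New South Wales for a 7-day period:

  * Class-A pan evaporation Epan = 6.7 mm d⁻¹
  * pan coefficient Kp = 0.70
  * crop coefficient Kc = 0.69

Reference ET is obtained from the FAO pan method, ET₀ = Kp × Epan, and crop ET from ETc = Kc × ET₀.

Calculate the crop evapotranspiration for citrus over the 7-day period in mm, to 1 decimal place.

22.7 mm

ET₀ = 0.70 × 6.7 = 4.6900 mm/d
ETc = Kc × ET₀ = 0.69 × 4.6900 = 3.2361 mm/d
Over 7 days: 3.2361 × 7 = 22.653 mm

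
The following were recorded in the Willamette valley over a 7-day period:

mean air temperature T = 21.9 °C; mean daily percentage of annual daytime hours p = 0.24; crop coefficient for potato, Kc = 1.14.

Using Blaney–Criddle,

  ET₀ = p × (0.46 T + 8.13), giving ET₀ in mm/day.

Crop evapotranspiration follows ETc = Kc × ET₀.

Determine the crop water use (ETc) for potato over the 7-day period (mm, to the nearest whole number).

ET₀ = 0.24 × (0.46 × 21.9 + 8.13) = 0.24 × 18.204 = 4.3690 mm/d
ETc = Kc × ET₀ = 1.14 × 4.3690 = 4.9807 mm/d
Over 7 days: 4.9807 × 7 = 34.865 mm

35 mm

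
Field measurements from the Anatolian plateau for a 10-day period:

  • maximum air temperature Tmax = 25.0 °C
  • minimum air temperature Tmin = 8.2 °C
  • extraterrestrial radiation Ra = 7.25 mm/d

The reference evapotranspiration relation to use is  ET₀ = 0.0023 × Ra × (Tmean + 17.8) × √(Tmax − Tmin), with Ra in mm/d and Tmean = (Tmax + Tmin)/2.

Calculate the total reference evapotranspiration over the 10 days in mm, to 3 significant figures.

Tmean = (25.0 + 8.2)/2 = 16.60 °C
ET₀ = 0.0023 × 7.25 × (16.60 + 17.8) × √16.8 = 0.0023 × 7.25 × 34.40 × 4.0988 = 2.3512 mm/d
Over 10 days: 2.3512 × 10 = 23.512 mm

23.5 mm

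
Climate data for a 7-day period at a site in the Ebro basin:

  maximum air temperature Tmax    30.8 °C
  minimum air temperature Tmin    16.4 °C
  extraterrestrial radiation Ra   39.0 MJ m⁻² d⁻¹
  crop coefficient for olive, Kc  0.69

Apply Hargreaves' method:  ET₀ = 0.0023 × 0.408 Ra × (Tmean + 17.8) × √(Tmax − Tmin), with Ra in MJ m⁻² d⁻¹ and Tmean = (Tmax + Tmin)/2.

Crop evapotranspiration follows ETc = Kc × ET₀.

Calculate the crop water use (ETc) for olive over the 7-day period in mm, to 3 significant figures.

27.8 mm

Tmean = (30.8 + 16.4)/2 = 23.60 °C
0.408 Ra = 0.408 × 39.0 = 15.9120 mm/d equivalent
ET₀ = 0.0023 × 15.9120 × (23.60 + 17.8) × √14.4 = 0.0023 × 15.9120 × 41.40 × 3.7947 = 5.7495 mm/d
ETc = Kc × ET₀ = 0.69 × 5.7495 = 3.9672 mm/d
Over 7 days: 3.9672 × 7 = 27.770 mm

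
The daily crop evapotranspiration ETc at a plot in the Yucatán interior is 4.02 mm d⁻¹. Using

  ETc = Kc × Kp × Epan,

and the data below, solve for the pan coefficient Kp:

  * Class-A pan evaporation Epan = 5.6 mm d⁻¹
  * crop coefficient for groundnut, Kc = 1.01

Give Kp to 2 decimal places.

0.71

ETc = Kc × Kp × Epan  ⇒  Kp = ETc / (Kc × Epan)
Kp = 4.02 / (1.01 × 5.6) = 4.02 / 5.656 = 0.7107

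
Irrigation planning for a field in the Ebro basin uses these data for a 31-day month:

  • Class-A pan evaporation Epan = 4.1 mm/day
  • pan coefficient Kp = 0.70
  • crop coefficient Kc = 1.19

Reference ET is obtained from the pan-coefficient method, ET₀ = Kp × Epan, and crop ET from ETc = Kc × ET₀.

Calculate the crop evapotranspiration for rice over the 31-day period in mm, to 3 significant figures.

ET₀ = 0.70 × 4.1 = 2.8700 mm/d
ETc = Kc × ET₀ = 1.19 × 2.8700 = 3.4153 mm/d
Over 31 days: 3.4153 × 31 = 105.874 mm

106 mm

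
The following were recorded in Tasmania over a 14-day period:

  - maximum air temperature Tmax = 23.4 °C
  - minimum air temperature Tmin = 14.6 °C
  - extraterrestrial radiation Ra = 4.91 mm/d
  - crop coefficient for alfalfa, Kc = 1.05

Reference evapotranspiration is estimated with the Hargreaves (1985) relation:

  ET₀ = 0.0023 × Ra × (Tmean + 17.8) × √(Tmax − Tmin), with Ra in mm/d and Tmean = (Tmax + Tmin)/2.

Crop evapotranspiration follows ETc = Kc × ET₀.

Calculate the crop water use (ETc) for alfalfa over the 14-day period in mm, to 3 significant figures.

Tmean = (23.4 + 14.6)/2 = 19.00 °C
ET₀ = 0.0023 × 4.91 × (19.00 + 17.8) × √8.8 = 0.0023 × 4.91 × 36.80 × 2.9665 = 1.2328 mm/d
ETc = Kc × ET₀ = 1.05 × 1.2328 = 1.2944 mm/d
Over 14 days: 1.2944 × 14 = 18.122 mm

18.1 mm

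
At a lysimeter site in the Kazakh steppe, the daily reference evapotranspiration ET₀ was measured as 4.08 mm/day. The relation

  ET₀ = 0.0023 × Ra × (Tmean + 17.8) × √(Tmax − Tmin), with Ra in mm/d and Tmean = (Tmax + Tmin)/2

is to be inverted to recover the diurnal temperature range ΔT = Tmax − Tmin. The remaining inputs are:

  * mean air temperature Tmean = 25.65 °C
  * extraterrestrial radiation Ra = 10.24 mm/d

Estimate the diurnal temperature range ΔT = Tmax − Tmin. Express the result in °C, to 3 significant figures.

15.9 °C

√ΔT = ET₀ / [0.0023 × Ra × (Tmean+17.8)] = 4.08 / (0.0023 × 10.24 × 43.45) = 3.9870
ΔT = 3.9870² = 15.896 °C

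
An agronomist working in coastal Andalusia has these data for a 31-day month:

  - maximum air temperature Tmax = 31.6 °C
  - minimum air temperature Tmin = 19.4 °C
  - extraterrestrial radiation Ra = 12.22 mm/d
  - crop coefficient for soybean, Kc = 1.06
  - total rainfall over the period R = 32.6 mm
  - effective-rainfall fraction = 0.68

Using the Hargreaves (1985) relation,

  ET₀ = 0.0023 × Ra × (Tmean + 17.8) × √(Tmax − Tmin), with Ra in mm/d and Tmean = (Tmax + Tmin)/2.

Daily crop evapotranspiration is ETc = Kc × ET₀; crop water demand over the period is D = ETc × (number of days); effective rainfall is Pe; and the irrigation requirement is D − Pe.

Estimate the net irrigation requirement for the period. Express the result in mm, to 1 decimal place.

117.5 mm

Tmean = (31.6 + 19.4)/2 = 25.50 °C
ET₀ = 0.0023 × 12.22 × (25.50 + 17.8) × √12.2 = 0.0023 × 12.22 × 43.30 × 3.4928 = 4.2507 mm/d
ETc = Kc × ET₀ = 1.06 × 4.2507 = 4.5057 mm/d
Crop demand D = ETc × 31 d = 4.5057 × 31 = 139.677 mm
Pe = 0.68 × 32.6 = 22.168 mm
D − Pe = 139.677 − 22.168 = 117.509 mm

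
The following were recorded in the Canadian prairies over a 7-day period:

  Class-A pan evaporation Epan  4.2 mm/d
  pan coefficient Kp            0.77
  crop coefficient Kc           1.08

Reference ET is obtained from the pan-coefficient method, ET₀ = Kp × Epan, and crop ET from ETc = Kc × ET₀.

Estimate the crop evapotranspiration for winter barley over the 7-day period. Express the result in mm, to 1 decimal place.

24.4 mm

ET₀ = 0.77 × 4.2 = 3.2340 mm/d
ETc = Kc × ET₀ = 1.08 × 3.2340 = 3.4927 mm/d
Over 7 days: 3.4927 × 7 = 24.449 mm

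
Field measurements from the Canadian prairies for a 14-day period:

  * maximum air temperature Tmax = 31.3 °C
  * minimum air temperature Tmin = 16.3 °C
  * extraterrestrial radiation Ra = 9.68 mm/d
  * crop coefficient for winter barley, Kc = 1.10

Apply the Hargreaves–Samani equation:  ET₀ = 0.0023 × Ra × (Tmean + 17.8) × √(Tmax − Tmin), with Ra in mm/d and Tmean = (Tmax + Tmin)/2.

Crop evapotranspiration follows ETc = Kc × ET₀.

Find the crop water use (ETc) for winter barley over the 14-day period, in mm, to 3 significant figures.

55.2 mm

Tmean = (31.3 + 16.3)/2 = 23.80 °C
ET₀ = 0.0023 × 9.68 × (23.80 + 17.8) × √15.0 = 0.0023 × 9.68 × 41.60 × 3.8730 = 3.5871 mm/d
ETc = Kc × ET₀ = 1.10 × 3.5871 = 3.9458 mm/d
Over 14 days: 3.9458 × 14 = 55.241 mm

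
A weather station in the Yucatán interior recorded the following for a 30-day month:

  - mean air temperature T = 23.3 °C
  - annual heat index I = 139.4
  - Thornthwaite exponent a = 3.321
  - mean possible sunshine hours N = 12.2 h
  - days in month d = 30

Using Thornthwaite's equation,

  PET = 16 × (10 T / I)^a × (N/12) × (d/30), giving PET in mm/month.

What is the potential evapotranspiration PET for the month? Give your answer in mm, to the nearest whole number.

10T/I = 10 × 23.3 / 139.4 = 1.6714
(10T/I)^a = 1.6714^3.321 = 5.5062
Uncorrected PET = 16 × 5.5062 = 88.099 mm
Correction = (N/12)(d/30) = (12.2/12)(30/30) = 1.0167
PET = 88.099 × 1.0167 = 89.570 mm/month

90 mm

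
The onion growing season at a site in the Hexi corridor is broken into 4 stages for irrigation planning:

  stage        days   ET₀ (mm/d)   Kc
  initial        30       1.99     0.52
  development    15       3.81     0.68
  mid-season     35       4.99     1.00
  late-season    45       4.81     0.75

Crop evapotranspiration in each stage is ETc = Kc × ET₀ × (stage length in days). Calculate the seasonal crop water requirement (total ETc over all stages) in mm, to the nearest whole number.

407 mm

initial: 0.52 × 1.99 × 30 = 31.04 mm
development: 0.68 × 3.81 × 15 = 38.86 mm
mid-season: 1.00 × 4.99 × 35 = 174.65 mm
late-season: 0.75 × 4.81 × 45 = 162.34 mm
Seasonal total = 406.89 mm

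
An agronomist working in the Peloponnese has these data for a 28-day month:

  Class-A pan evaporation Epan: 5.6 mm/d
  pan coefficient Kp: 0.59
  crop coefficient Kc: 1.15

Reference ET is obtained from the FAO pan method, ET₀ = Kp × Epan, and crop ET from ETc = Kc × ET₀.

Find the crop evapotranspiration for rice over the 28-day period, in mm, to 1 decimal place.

106.4 mm

ET₀ = 0.59 × 5.6 = 3.3040 mm/d
ETc = Kc × ET₀ = 1.15 × 3.3040 = 3.7996 mm/d
Over 28 days: 3.7996 × 28 = 106.389 mm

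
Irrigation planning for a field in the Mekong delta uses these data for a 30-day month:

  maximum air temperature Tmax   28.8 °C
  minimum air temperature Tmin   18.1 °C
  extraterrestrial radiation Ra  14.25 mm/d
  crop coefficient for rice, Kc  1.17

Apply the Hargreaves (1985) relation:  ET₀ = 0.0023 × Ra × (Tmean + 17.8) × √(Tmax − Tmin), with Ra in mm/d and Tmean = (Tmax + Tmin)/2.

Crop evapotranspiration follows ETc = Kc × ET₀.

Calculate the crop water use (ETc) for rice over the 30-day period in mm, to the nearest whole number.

155 mm

Tmean = (28.8 + 18.1)/2 = 23.45 °C
ET₀ = 0.0023 × 14.25 × (23.45 + 17.8) × √10.7 = 0.0023 × 14.25 × 41.25 × 3.2711 = 4.4224 mm/d
ETc = Kc × ET₀ = 1.17 × 4.4224 = 5.1742 mm/d
Over 30 days: 5.1742 × 30 = 155.226 mm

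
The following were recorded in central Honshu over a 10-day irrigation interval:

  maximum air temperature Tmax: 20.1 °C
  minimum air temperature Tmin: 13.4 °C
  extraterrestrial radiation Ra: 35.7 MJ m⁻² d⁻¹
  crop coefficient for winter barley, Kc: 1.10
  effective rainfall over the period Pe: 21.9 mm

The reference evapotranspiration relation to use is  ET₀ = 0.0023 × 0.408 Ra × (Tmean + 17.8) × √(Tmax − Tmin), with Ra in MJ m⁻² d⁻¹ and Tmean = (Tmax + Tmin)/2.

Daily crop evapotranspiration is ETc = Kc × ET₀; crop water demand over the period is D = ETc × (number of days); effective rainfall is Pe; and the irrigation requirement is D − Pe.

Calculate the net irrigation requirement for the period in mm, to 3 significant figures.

Tmean = (20.1 + 13.4)/2 = 16.75 °C
0.408 Ra = 0.408 × 35.7 = 14.5656 mm/d equivalent
ET₀ = 0.0023 × 14.5656 × (16.75 + 17.8) × √6.7 = 0.0023 × 14.5656 × 34.55 × 2.5884 = 2.9960 mm/d
ETc = Kc × ET₀ = 1.10 × 2.9960 = 3.2956 mm/d
Crop demand D = ETc × 10 d = 3.2956 × 10 = 32.956 mm
D − Pe = 32.956 − 21.9 = 11.056 mm

11.1 mm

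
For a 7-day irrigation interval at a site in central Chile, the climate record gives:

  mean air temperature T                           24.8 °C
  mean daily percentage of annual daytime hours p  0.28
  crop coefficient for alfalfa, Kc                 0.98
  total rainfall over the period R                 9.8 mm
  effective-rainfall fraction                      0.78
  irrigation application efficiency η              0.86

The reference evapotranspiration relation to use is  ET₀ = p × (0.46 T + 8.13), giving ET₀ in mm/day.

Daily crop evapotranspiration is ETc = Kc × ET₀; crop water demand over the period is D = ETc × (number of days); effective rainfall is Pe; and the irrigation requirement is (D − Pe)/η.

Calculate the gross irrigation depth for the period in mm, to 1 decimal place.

ET₀ = 0.28 × (0.46 × 24.8 + 8.13) = 0.28 × 19.538 = 5.4706 mm/d
ETc = Kc × ET₀ = 0.98 × 5.4706 = 5.3612 mm/d
Crop demand D = ETc × 7 d = 5.3612 × 7 = 37.528 mm
Pe = 0.78 × 9.8 = 7.644 mm
D − Pe = 37.528 − 7.644 = 29.884 mm
Gross irrigation = 29.884 / 0.86 = 34.749 mm

34.7 mm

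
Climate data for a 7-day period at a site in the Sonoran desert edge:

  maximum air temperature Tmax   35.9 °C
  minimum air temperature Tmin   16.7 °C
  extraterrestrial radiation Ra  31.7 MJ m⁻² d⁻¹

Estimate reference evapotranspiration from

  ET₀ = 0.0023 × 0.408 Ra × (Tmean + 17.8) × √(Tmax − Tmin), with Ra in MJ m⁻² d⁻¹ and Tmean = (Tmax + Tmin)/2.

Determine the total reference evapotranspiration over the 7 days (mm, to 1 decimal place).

Tmean = (35.9 + 16.7)/2 = 26.30 °C
0.408 Ra = 0.408 × 31.7 = 12.9336 mm/d equivalent
ET₀ = 0.0023 × 12.9336 × (26.30 + 17.8) × √19.2 = 0.0023 × 12.9336 × 44.10 × 4.3818 = 5.7483 mm/d
Over 7 days: 5.7483 × 7 = 40.238 mm

40.2 mm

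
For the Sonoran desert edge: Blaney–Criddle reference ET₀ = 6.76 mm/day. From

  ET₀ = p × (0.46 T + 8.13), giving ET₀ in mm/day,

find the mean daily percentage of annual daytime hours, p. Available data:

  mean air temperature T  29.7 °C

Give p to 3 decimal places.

0.310

p = ET₀ / (0.46 T + 8.13) = 6.76 / (0.46 × 29.7 + 8.13) = 6.76 / 21.792 = 0.3102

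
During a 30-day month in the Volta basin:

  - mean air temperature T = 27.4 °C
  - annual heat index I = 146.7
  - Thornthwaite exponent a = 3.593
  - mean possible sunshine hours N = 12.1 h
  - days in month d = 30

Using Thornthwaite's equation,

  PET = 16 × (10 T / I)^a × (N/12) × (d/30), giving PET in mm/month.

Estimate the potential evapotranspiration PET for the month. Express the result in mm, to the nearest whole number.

152 mm

10T/I = 10 × 27.4 / 146.7 = 1.8678
(10T/I)^a = 1.8678^3.593 = 9.4382
Uncorrected PET = 16 × 9.4382 = 151.011 mm
Correction = (N/12)(d/30) = (12.1/12)(30/30) = 1.0083
PET = 151.011 × 1.0083 = 152.264 mm/month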